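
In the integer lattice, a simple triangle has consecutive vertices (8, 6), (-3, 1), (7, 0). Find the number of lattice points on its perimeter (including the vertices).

3

Summing gcd(|Δx|,|Δy|) over the edges gives the boundary count: gcd(11,5) + gcd(10,1) + gcd(1,6) = 1+1+1 = 3.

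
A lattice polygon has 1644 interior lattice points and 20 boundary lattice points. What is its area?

Pick's theorem states A = I + B/2 − 1, so A = 1644 + 20/2 − 1 = 1653.

1653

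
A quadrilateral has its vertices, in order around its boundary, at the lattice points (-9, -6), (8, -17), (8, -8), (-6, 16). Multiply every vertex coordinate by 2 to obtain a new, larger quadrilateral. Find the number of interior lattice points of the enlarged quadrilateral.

1054

The shoelace formula gives twice the area as |[(-9)·(-17) − 8·(-6)] + [8·(-8) − 8·(-17)] + [8·16 − (-6)·(-8)] + [(-6)·(-6) − (-9)·16]| = 533, so the area is 266.5.
Along each edge there are gcd(|Δx|,|Δy|)+1 lattice points, so counting each shared vertex once the boundary has gcd(17,11) + gcd(0,9) + gcd(14,24) + gcd(3,22) = 1+9+2+1 = 13.
Scaling by 2 multiplies the area by 2² = 4 (so the new area is 1066) and multiplies the boundary lattice-point count by 2, giving 26.
By Pick's theorem, the interior count of the dilated polygon is 1066 − 26/2 + 1 = 1054.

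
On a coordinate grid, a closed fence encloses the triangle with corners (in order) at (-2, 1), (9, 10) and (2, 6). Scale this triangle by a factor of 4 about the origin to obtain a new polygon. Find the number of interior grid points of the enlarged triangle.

The shoelace formula gives twice the area as |((-2)·10 − 9·1) + (9·6 − 2·10) + (2·1 − (-2)·6)| = 19, so the area is 19/2.
The number of boundary lattice points is Σ gcd(|Δx|,|Δy|) = gcd(11,9) + gcd(7,4) + gcd(4,5) = 1+1+1 = 3.
Scaling by 4 multiplies the area by 4² = 16 (so the new area is 152) and multiplies the boundary lattice-point count by 4, giving 12.
By Pick's theorem, the interior count of the dilated polygon is 152 − 12/2 + 1 = 147.

147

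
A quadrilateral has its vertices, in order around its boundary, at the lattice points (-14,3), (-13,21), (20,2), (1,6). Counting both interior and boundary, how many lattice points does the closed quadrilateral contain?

Using the shoelace formula, 2A = |[(-14)·21 − (-13)·3] + [(-13)·2 − 20·21] + [20·6 − 1·2] + [1·3 − (-14)·6]| = 496, so the area is 248.
Along each edge there are gcd(|Δx|,|Δy|)+1 lattice points, so counting each shared vertex once the boundary has gcd(1,18) + gcd(33,19) + gcd(19,4) + gcd(15,3) = 1+1+1+3 = 6.
Pick's theorem gives I = A − B/2 + 1 = 248 − 6/2 + 1 = 246, so the closed region contains I + B = 246 + 6 = 252 lattice points.

252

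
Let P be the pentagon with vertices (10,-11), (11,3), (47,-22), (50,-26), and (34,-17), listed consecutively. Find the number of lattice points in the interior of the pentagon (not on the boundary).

258

By the shoelace formula, twice the signed area is |[10·3 − 11·(-11)] + [11·(-22) − 47·3] + [47·(-26) − 50·(-22)] + [50·(-17) − 34·(-26)] + [34·(-11) − 10·(-17)]| = 524, so the area is 262.
Along each edge there are gcd(|Δx|,|Δy|)+1 lattice points, so counting each shared vertex once the boundary has gcd(1,14) + gcd(36,25) + gcd(3,4) + gcd(16,9) + gcd(24,6) = 1+1+1+1+6 = 10.
By Pick's theorem A = I + B/2 − 1, so I = 262 − 10/2 + 1 = 258.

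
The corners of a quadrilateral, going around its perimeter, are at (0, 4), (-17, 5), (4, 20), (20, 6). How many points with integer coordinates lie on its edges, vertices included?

Along each edge there are gcd(|Δx|,|Δy|)+1 lattice points, so counting each shared vertex once the boundary has gcd(17,1) + gcd(21,15) + gcd(16,14) + gcd(20,2) = 1+3+2+2 = 8.

8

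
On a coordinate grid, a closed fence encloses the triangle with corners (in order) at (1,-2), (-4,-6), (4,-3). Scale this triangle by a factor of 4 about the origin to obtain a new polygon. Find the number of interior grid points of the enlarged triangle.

131

By the shoelace formula, twice the signed area is |(1·(-6) − (-4)·(-2)) + ((-4)·(-3) − 4·(-6)) + (4·(-2) − 1·(-3))| = 17, so the area is 17/2.
Summing gcd(|Δx|,|Δy|) over the edges gives the boundary count: gcd(5,4) + gcd(8,3) + gcd(3,1) = 1+1+1 = 3.
Scaling by 4 multiplies the area by 4² = 16 (so the new area is 136) and multiplies the boundary lattice-point count by 4, giving 12.
By Pick's theorem, the interior count of the dilated polygon is 136 − 12/2 + 1 = 131.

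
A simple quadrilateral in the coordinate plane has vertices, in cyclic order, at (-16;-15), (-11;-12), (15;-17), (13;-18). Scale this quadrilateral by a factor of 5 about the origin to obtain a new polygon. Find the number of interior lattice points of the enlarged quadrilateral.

1716

By the shoelace formula, twice the signed area is |((-16)·(-12) − (-11)·(-15)) + ((-11)·(-17) − 15·(-12)) + (15·(-18) − 13·(-17)) + (13·(-15) − (-16)·(-18))| = 138, so the area is 69.
The number of boundary lattice points is Σ gcd(|Δx|,|Δy|) = gcd(5,3) + gcd(26,5) + gcd(2,1) + gcd(29,3) = 1+1+1+1 = 4.
Scaling by 5 multiplies the area by 5² = 25 (so the new area is 1725) and multiplies the boundary lattice-point count by 5, giving 20.
By Pick's theorem, the interior count of the dilated polygon is 1725 − 20/2 + 1 = 1716.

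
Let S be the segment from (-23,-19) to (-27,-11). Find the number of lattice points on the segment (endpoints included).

5

The number of lattice points on a segment between lattice points is gcd(|Δx|,|Δy|) + 1 = gcd(4,8) + 1 = 4 + 1 = 5.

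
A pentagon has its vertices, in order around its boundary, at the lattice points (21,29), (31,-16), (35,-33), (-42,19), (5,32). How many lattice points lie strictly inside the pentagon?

2189

The shoelace formula gives twice the area as |(21·(-16) − 31·29) + (31·(-33) − 35·(-16)) + (35·19 − (-42)·(-33)) + ((-42)·32 − 5·19) + (5·29 − 21·32)| = 4385, so the area is 4385/2.
Summing gcd(|Δx|,|Δy|) over the edges gives the boundary count: gcd(10,45) + gcd(4,17) + gcd(77,52) + gcd(47,13) + gcd(16,3) = 5+1+1+1+1 = 9.
Pick's theorem gives I = A − B/2 + 1 = 4385/2 − 9/2 + 1 = 2189.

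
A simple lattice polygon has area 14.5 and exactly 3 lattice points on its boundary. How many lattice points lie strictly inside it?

Pick's theorem A = I + B/2 − 1 rearranges to I = A − B/2 + 1 = 14.5 − 3/2 + 1 = 14.

14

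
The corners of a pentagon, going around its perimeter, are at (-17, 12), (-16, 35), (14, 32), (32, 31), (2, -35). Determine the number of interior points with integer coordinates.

By the shoelace formula, twice the signed area is |((-17)·35 − (-16)·12) + ((-16)·32 − 14·35) + (14·31 − 32·32) + (32·(-35) − 2·31) + (2·12 − (-17)·(-35))| = 3748, so the area is 1874.
The number of boundary lattice points is Σ gcd(|Δx|,|Δy|) = gcd(1,23) + gcd(30,3) + gcd(18,1) + gcd(30,66) + gcd(19,47) = 1+3+1+6+1 = 12.
By Pick's theorem A = I + B/2 − 1, so I = 1874 − 12/2 + 1 = 1869.

1869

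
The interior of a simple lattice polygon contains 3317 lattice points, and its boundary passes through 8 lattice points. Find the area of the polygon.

By Pick's theorem, A = I + B/2 − 1 = 3317 + 8/2 − 1 = 3320.

3320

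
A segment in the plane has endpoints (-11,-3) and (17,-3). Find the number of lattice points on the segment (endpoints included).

29

The number of lattice points on a segment between lattice points is gcd(|Δx|,|Δy|) + 1 = gcd(28,0) + 1 = 28 + 1 = 29.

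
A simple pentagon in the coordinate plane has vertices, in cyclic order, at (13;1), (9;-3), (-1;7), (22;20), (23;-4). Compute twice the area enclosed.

635

By the shoelace formula, twice the signed area is |(13·(-3) − 9·1) + (9·7 − (-1)·(-3)) + ((-1)·20 − 22·7) + (22·(-4) − 23·20) + (23·1 − 13·(-4))| = 635, so the area is 635/2.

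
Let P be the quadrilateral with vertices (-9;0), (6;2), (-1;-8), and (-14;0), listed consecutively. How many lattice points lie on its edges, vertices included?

8

Summing gcd(|Δx|,|Δy|) over the edges gives the boundary count: gcd(15,2) + gcd(7,10) + gcd(13,8) + gcd(5,0) = 1+1+1+5 = 8.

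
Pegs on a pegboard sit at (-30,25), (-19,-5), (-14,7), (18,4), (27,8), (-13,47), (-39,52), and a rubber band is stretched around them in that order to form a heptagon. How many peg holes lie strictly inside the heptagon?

1689

By the shoelace formula, twice the signed area is |[(-30)·(-5) − (-19)·25] + [(-19)·7 − (-14)·(-5)] + [(-14)·4 − 18·7] + [18·8 − 27·4] + [27·47 − (-13)·8] + [(-13)·52 − (-39)·47] + [(-39)·25 − (-30)·52]| = 3391, so the area is 1695.5.
Along each edge there are gcd(|Δx|,|Δy|)+1 lattice points, so counting each shared vertex once the boundary has gcd(11,30) + gcd(5,12) + gcd(32,3) + gcd(9,4) + gcd(40,39) + gcd(26,5) + gcd(9,27) = 1+1+1+1+1+1+9 = 15.
Pick's theorem gives I = A − B/2 + 1 = 1695.5 − 15/2 + 1 = 1689.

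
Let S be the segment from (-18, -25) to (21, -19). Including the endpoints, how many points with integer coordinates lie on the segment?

The number of lattice points on a segment between lattice points is gcd(|Δx|,|Δy|) + 1 = gcd(39,6) + 1 = 3 + 1 = 4.

4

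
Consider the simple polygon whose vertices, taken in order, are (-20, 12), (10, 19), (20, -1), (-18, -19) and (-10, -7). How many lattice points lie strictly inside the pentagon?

The shoelace formula gives twice the area as |[(-20)·19 − 10·12] + [10·(-1) − 20·19] + [20·(-19) − (-18)·(-1)] + [(-18)·(-7) − (-10)·(-19)] + [(-10)·12 − (-20)·(-7)]| = 1612, so the area is 806.
The number of boundary lattice points is Σ gcd(|Δx|,|Δy|) = gcd(30,7) + gcd(10,20) + gcd(38,18) + gcd(8,12) + gcd(10,19) = 1+10+2+4+1 = 18.
Pick's theorem gives I = A − B/2 + 1 = 806 − 18/2 + 1 = 798.

798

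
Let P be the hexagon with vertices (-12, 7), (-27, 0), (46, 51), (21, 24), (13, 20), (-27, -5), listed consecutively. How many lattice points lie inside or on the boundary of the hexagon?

419

Using the shoelace formula, 2A = |[(-12)·0 − (-27)·7] + [(-27)·51 − 46·0] + [46·24 − 21·51] + [21·20 − 13·24] + [13·(-5) − (-27)·20] + [(-27)·7 − (-12)·(-5)]| = 821, so the area is 821/2.
The number of boundary lattice points is Σ gcd(|Δx|,|Δy|) = gcd(15,7) + gcd(73,51) + gcd(25,27) + gcd(8,4) + gcd(40,25) + gcd(15,12) = 1+1+1+4+5+3 = 15.
Pick's theorem gives I = A − B/2 + 1 = 821/2 − 15/2 + 1 = 404, so the closed region contains I + B = 404 + 15 = 419 lattice points.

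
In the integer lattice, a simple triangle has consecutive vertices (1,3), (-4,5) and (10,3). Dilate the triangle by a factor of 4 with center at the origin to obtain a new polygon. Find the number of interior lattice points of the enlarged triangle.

Using the shoelace formula, 2A = |(1·5 − (-4)·3) + ((-4)·3 − 10·5) + (10·3 − 1·3)| = 18, so the area is 9.
Summing gcd(|Δx|,|Δy|) over the edges gives the boundary count: gcd(5,2) + gcd(14,2) + gcd(9,0) = 1+2+9 = 12.
Scaling by 4 multiplies the area by 4² = 16 (so the new area is 144) and multiplies the boundary lattice-point count by 4, giving 48.
By Pick's theorem, the interior count of the dilated polygon is 144 − 48/2 + 1 = 121.

121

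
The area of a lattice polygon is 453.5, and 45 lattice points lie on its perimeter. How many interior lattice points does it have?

432

Pick's theorem A = I + B/2 − 1 rearranges to I = A − B/2 + 1 = 453.5 − 45/2 + 1 = 432.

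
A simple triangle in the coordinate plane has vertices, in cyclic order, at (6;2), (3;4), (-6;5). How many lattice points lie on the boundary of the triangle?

The number of boundary lattice points is Σ gcd(|Δx|,|Δy|) = gcd(3,2) + gcd(9,1) + gcd(12,3) = 1+1+3 = 5.

5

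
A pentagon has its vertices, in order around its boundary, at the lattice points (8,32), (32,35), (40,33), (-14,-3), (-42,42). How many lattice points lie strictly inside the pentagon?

1554

The shoelace formula gives twice the area as |[8·35 − 32·32] + [32·33 − 40·35] + [40·(-3) − (-14)·33] + [(-14)·42 − (-42)·(-3)] + [(-42)·32 − 8·42]| = 3140, so the area is 1570.
The number of boundary lattice points is Σ gcd(|Δx|,|Δy|) = gcd(24,3) + gcd(8,2) + gcd(54,36) + gcd(28,45) + gcd(50,10) = 3+2+18+1+10 = 34.
Pick's theorem gives I = A − B/2 + 1 = 1570 − 34/2 + 1 = 1554.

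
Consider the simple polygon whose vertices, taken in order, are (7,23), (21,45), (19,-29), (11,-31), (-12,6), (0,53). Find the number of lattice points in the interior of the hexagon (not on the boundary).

Using the shoelace formula, 2A = |[7·45 − 21·23] + [21·(-29) − 19·45] + [19·(-31) − 11·(-29)] + [11·6 − (-12)·(-31)] + [(-12)·53 − 0·6] + [0·23 − 7·53]| = 3215, so the area is 1607.5.
Summing gcd(|Δx|,|Δy|) over the edges gives the boundary count: gcd(14,22) + gcd(2,74) + gcd(8,2) + gcd(23,37) + gcd(12,47) + gcd(7,30) = 2+2+2+1+1+1 = 9.
Pick's theorem gives I = A − B/2 + 1 = 1607.5 − 9/2 + 1 = 1604.

1604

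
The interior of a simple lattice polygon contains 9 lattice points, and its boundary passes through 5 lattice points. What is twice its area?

By Pick's theorem, A = I + B/2 − 1 = 9 + 5/2 − 1 = 21/2.
Hence 2A = 21.

21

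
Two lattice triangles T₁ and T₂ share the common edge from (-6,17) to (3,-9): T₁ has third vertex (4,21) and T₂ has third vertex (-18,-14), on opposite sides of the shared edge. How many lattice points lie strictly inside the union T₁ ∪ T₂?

The union is the simple quadrilateral with vertices (-6,17), (4,21), (3,-9), (-18,-14) in order.
The shoelace formula gives twice the area as |[(-6)·21 − 4·17] + [4·(-9) − 3·21] + [3·(-14) − (-18)·(-9)] + [(-18)·17 − (-6)·(-14)]| = 887, so the area is 443.5.
The number of boundary lattice points is Σ gcd(|Δx|,|Δy|) = gcd(10,4) + gcd(1,30) + gcd(21,5) + gcd(12,31) = 2+1+1+1 = 5.
By Pick's theorem I = A − B/2 + 1 = 443.5 − 5/2 + 1 = 442.

442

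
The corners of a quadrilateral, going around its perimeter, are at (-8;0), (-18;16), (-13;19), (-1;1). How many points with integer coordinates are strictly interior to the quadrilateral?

Using the shoelace formula, 2A = |[(-8)·16 − (-18)·0] + [(-18)·19 − (-13)·16] + [(-13)·1 − (-1)·19] + [(-1)·0 − (-8)·1]| = 248, so the area is 124.
The number of boundary lattice points is Σ gcd(|Δx|,|Δy|) = gcd(10,16) + gcd(5,3) + gcd(12,18) + gcd(7,1) = 2+1+6+1 = 10.
By Pick's theorem A = I + B/2 − 1, so I = 124 − 10/2 + 1 = 120.

120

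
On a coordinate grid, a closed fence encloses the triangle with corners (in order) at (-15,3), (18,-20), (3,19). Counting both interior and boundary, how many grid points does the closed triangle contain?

Using the shoelace formula, 2A = |[(-15)·(-20) − 18·3] + [18·19 − 3·(-20)] + [3·3 − (-15)·19]| = 942, so the area is 471.
Summing gcd(|Δx|,|Δy|) over the edges gives the boundary count: gcd(33,23) + gcd(15,39) + gcd(18,16) = 1+3+2 = 6.
Pick's theorem gives I = A − B/2 + 1 = 471 − 6/2 + 1 = 469, so the closed region contains I + B = 469 + 6 = 475 lattice points.

475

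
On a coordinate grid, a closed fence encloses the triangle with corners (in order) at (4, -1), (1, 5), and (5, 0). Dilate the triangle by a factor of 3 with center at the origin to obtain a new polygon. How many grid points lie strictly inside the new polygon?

34

By the shoelace formula, twice the signed area is |[4·5 − 1·(-1)] + [1·0 − 5·5] + [5·(-1) − 4·0]| = 9, so the area is 9/2.
The number of boundary lattice points is Σ gcd(|Δx|,|Δy|) = gcd(3,6) + gcd(4,5) + gcd(1,1) = 3+1+1 = 5.
Scaling by 3 multiplies the area by 3² = 9 (so the new area is 81/2) and multiplies the boundary lattice-point count by 3, giving 15.
By Pick's theorem, the interior count of the dilated polygon is 81/2 − 15/2 + 1 = 34.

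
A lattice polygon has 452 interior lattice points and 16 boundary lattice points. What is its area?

459

Pick's theorem states A = I + B/2 − 1, so A = 452 + 16/2 − 1 = 459.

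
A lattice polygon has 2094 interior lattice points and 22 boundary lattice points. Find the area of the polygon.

By Pick's theorem, A = I + B/2 − 1 = 2094 + 22/2 − 1 = 2104.

2104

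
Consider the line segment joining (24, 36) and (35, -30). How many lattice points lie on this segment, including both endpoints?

12

The number of lattice points on a segment between lattice points is gcd(|Δx|,|Δy|) + 1 = gcd(11,66) + 1 = 11 + 1 = 12.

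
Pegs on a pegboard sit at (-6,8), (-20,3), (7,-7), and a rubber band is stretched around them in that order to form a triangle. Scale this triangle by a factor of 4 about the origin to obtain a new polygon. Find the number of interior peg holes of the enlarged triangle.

The shoelace formula gives twice the area as |((-6)·3 − (-20)·8) + ((-20)·(-7) − 7·3) + (7·8 − (-6)·(-7))| = 275, so the area is 137.5.
Along each edge there are gcd(|Δx|,|Δy|)+1 lattice points, so counting each shared vertex once the boundary has gcd(14,5) + gcd(27,10) + gcd(13,15) = 1+1+1 = 3.
Scaling by 4 multiplies the area by 4² = 16 (so the new area is 2200) and multiplies the boundary lattice-point count by 4, giving 12.
By Pick's theorem, the interior count of the dilated polygon is 2200 − 12/2 + 1 = 2195.

2195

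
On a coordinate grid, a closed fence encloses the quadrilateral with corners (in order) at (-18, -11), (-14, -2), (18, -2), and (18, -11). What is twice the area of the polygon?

612

By the shoelace formula, twice the signed area is |((-18)·(-2) − (-14)·(-11)) + ((-14)·(-2) − 18·(-2)) + (18·(-11) − 18·(-2)) + (18·(-11) − (-18)·(-11))| = 612, so the area is 306.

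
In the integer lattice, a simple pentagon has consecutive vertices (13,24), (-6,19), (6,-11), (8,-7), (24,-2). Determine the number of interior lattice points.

Using the shoelace formula, 2A = |(13·19 − (-6)·24) + ((-6)·(-11) − 6·19) + (6·(-7) − 8·(-11)) + (8·(-2) − 24·(-7)) + (24·24 − 13·(-2))| = 1143, so the area is 1143/2.
The number of boundary lattice points is Σ gcd(|Δx|,|Δy|) = gcd(19,5) + gcd(12,30) + gcd(2,4) + gcd(16,5) + gcd(11,26) = 1+6+2+1+1 = 11.
By Pick's theorem A = I + B/2 − 1, so I = 1143/2 − 11/2 + 1 = 567.

567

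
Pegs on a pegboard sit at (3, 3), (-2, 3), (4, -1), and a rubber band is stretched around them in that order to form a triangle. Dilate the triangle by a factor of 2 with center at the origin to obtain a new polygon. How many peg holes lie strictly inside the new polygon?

33

Using the shoelace formula, 2A = |(3·3 − (-2)·3) + ((-2)·(-1) − 4·3) + (4·3 − 3·(-1))| = 20, so the area is 10.
Along each edge there are gcd(|Δx|,|Δy|)+1 lattice points, so counting each shared vertex once the boundary has gcd(5,0) + gcd(6,4) + gcd(1,4) = 5+2+1 = 8.
Scaling by 2 multiplies the area by 2² = 4 (so the new area is 40) and multiplies the boundary lattice-point count by 2, giving 16.
By Pick's theorem, the interior count of the dilated polygon is 40 − 16/2 + 1 = 33.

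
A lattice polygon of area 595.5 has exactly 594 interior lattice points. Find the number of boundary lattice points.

Pick's theorem gives A = I + B/2 − 1, so B = 2(A − I + 1) = 2(595.5 − 594 + 1) = 5.

5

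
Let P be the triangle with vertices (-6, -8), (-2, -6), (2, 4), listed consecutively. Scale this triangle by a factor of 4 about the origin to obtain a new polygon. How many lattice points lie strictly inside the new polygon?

Using the shoelace formula, 2A = |[(-6)·(-6) − (-2)·(-8)] + [(-2)·4 − 2·(-6)] + [2·(-8) − (-6)·4]| = 32, so the area is 16.
Summing gcd(|Δx|,|Δy|) over the edges gives the boundary count: gcd(4,2) + gcd(4,10) + gcd(8,12) = 2+2+4 = 8.
Scaling by 4 multiplies the area by 4² = 16 (so the new area is 256) and multiplies the boundary lattice-point count by 4, giving 32.
By Pick's theorem, the interior count of the dilated polygon is 256 − 32/2 + 1 = 241.

241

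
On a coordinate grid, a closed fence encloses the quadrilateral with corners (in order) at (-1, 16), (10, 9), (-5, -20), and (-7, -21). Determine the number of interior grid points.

By the shoelace formula, twice the signed area is |[(-1)·9 − 10·16] + [10·(-20) − (-5)·9] + [(-5)·(-21) − (-7)·(-20)] + [(-7)·16 − (-1)·(-21)]| = 492, so the area is 246.
The number of boundary lattice points is Σ gcd(|Δx|,|Δy|) = gcd(11,7) + gcd(15,29) + gcd(2,1) + gcd(6,37) = 1+1+1+1 = 4.
Pick's theorem gives I = A − B/2 + 1 = 246 − 4/2 + 1 = 245.

245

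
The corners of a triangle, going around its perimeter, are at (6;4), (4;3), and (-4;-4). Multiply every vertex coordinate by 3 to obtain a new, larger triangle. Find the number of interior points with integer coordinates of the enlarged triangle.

22

By the shoelace formula, twice the signed area is |(6·3 − 4·4) + (4·(-4) − (-4)·3) + ((-4)·4 − 6·(-4))| = 6, so the area is 3.
The number of boundary lattice points is Σ gcd(|Δx|,|Δy|) = gcd(2,1) + gcd(8,7) + gcd(10,8) = 1+1+2 = 4.
Scaling by 3 multiplies the area by 3² = 9 (so the new area is 27) and multiplies the boundary lattice-point count by 3, giving 12.
By Pick's theorem, the interior count of the dilated polygon is 27 − 12/2 + 1 = 22.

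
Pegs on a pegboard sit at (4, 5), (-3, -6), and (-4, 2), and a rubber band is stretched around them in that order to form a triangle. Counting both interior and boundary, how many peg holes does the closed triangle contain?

The shoelace formula gives twice the area as |[4·(-6) − (-3)·5] + [(-3)·2 − (-4)·(-6)] + [(-4)·5 − 4·2]| = 67, so the area is 67/2.
Along each edge there are gcd(|Δx|,|Δy|)+1 lattice points, so counting each shared vertex once the boundary has gcd(7,11) + gcd(1,8) + gcd(8,3) = 1+1+1 = 3.
Pick's theorem gives I = A − B/2 + 1 = 67/2 − 3/2 + 1 = 33, so the closed region contains I + B = 33 + 3 = 36 lattice points.

36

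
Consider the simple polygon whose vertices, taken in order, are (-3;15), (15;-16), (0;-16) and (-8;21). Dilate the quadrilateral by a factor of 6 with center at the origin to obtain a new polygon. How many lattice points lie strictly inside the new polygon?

10783

By the shoelace formula, twice the signed area is |[(-3)·(-16) − 15·15] + [15·(-16) − 0·(-16)] + [0·21 − (-8)·(-16)] + [(-8)·15 − (-3)·21]| = 602, so the area is 301.
The number of boundary lattice points is Σ gcd(|Δx|,|Δy|) = gcd(18,31) + gcd(15,0) + gcd(8,37) + gcd(5,6) = 1+15+1+1 = 18.
Scaling by 6 multiplies the area by 6² = 36 (so the new area is 10836) and multiplies the boundary lattice-point count by 6, giving 108.
By Pick's theorem, the interior count of the dilated polygon is 10836 − 108/2 + 1 = 10783.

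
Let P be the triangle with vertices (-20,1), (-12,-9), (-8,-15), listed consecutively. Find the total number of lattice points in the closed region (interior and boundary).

The shoelace formula gives twice the area as |[(-20)·(-9) − (-12)·1] + [(-12)·(-15) − (-8)·(-9)] + [(-8)·1 − (-20)·(-15)]| = 8, so the area is 4.
The number of boundary lattice points is Σ gcd(|Δx|,|Δy|) = gcd(8,10) + gcd(4,6) + gcd(12,16) = 2+2+4 = 8.
Pick's theorem gives I = A − B/2 + 1 = 4 − 8/2 + 1 = 1, so the closed region contains I + B = 1 + 8 = 9 lattice points.

9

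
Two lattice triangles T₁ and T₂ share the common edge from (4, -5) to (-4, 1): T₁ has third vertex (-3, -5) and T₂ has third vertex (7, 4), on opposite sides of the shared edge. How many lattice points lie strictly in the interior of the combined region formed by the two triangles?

61

The union is the simple quadrilateral with vertices (4, -5), (-3, -5), (-4, 1), (7, 4) in order.
The shoelace formula gives twice the area as |(4·(-5) − (-3)·(-5)) + ((-3)·1 − (-4)·(-5)) + ((-4)·4 − 7·1) + (7·(-5) − 4·4)| = 132, so the area is 66.
The number of boundary lattice points is Σ gcd(|Δx|,|Δy|) = gcd(7,0) + gcd(1,6) + gcd(11,3) + gcd(3,9) = 7+1+1+3 = 12.
By Pick's theorem I = A − B/2 + 1 = 66 − 12/2 + 1 = 61.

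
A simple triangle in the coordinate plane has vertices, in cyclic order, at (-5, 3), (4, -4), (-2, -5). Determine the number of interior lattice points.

25

The shoelace formula gives twice the area as |[(-5)·(-4) − 4·3] + [4·(-5) − (-2)·(-4)] + [(-2)·3 − (-5)·(-5)]| = 51, so the area is 25.5.
The number of boundary lattice points is Σ gcd(|Δx|,|Δy|) = gcd(9,7) + gcd(6,1) + gcd(3,8) = 1+1+1 = 3.
By Pick's theorem A = I + B/2 − 1, so I = 25.5 − 3/2 + 1 = 25.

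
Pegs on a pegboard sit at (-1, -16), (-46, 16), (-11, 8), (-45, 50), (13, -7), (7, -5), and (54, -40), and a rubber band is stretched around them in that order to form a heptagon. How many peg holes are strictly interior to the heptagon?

The shoelace formula gives twice the area as |[(-1)·16 − (-46)·(-16)] + [(-46)·8 − (-11)·16] + [(-11)·50 − (-45)·8] + [(-45)·(-7) − 13·50] + [13·(-5) − 7·(-7)] + [7·(-40) − 54·(-5)] + [54·(-16) − (-1)·(-40)]| = 2399, so the area is 1199.5.
The number of boundary lattice points is Σ gcd(|Δx|,|Δy|) = gcd(45,32) + gcd(35,8) + gcd(34,42) + gcd(58,57) + gcd(6,2) + gcd(47,35) + gcd(55,24) = 1+1+2+1+2+1+1 = 9.
Pick's theorem gives I = A − B/2 + 1 = 1199.5 − 9/2 + 1 = 1196.

1196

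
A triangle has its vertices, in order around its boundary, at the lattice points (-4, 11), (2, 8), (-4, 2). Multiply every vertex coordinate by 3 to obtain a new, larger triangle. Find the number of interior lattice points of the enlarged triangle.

By the shoelace formula, twice the signed area is |((-4)·8 − 2·11) + (2·2 − (-4)·8) + ((-4)·11 − (-4)·2)| = 54, so the area is 27.
The number of boundary lattice points is Σ gcd(|Δx|,|Δy|) = gcd(6,3) + gcd(6,6) + gcd(0,9) = 3+6+9 = 18.
Scaling by 3 multiplies the area by 3² = 9 (so the new area is 243) and multiplies the boundary lattice-point count by 3, giving 54.
By Pick's theorem, the interior count of the dilated polygon is 243 − 54/2 + 1 = 217.

217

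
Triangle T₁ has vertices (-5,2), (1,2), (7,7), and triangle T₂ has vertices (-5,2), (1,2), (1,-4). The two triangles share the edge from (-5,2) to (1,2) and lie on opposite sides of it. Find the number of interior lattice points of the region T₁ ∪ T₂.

27

The union is the simple quadrilateral with vertices (-5,2), (7,7), (1,2), (1,-4) in order.
Using the shoelace formula, 2A = |((-5)·7 − 7·2) + (7·2 − 1·7) + (1·(-4) − 1·2) + (1·2 − (-5)·(-4))| = 66, so the area is 33.
Along each edge there are gcd(|Δx|,|Δy|)+1 lattice points, so counting each shared vertex once the boundary has gcd(12,5) + gcd(6,5) + gcd(0,6) + gcd(6,6) = 1+1+6+6 = 14.
By Pick's theorem I = A − B/2 + 1 = 33 − 14/2 + 1 = 27.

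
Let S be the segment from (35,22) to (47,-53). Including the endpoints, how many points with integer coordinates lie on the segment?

4

The number of lattice points on a segment between lattice points is gcd(|Δx|,|Δy|) + 1 = gcd(12,75) + 1 = 3 + 1 = 4.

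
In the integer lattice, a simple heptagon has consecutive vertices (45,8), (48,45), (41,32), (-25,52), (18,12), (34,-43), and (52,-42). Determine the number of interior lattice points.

By the shoelace formula, twice the signed area is |[45·45 − 48·8] + [48·32 − 41·45] + [41·52 − (-25)·32] + [(-25)·12 − 18·52] + [18·(-43) − 34·12] + [34·(-42) − 52·(-43)] + [52·8 − 45·(-42)]| = 4960, so the area is 2480.
Along each edge there are gcd(|Δx|,|Δy|)+1 lattice points, so counting each shared vertex once the boundary has gcd(3,37) + gcd(7,13) + gcd(66,20) + gcd(43,40) + gcd(16,55) + gcd(18,1) + gcd(7,50) = 1+1+2+1+1+1+1 = 8.
By Pick's theorem A = I + B/2 − 1, so I = 2480 − 8/2 + 1 = 2477.

2477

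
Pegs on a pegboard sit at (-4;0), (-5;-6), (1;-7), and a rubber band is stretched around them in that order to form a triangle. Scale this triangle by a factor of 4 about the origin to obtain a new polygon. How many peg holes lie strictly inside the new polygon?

Using the shoelace formula, 2A = |[(-4)·(-6) − (-5)·0] + [(-5)·(-7) − 1·(-6)] + [1·0 − (-4)·(-7)]| = 37, so the area is 37/2.
Summing gcd(|Δx|,|Δy|) over the edges gives the boundary count: gcd(1,6) + gcd(6,1) + gcd(5,7) = 1+1+1 = 3.
Scaling by 4 multiplies the area by 4² = 16 (so the new area is 296) and multiplies the boundary lattice-point count by 4, giving 12.
By Pick's theorem, the interior count of the dilated polygon is 296 − 12/2 + 1 = 291.

291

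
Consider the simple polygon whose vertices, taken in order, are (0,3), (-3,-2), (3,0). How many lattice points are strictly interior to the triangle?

Using the shoelace formula, 2A = |(0·(-2) − (-3)·3) + ((-3)·0 − 3·(-2)) + (3·3 − 0·0)| = 24, so the area is 12.
The number of boundary lattice points is Σ gcd(|Δx|,|Δy|) = gcd(3,5) + gcd(6,2) + gcd(3,3) = 1+2+3 = 6.
By Pick's theorem A = I + B/2 − 1, so I = 12 − 6/2 + 1 = 10.

10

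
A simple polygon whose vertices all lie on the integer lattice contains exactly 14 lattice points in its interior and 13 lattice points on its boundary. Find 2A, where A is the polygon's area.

39

Pick's theorem states A = I + B/2 − 1, so A = 14 + 13/2 − 1 = 39/2.
Hence 2A = 39.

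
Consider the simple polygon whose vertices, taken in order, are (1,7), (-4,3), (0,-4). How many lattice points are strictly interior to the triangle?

25

By the shoelace formula, twice the signed area is |[1·3 − (-4)·7] + [(-4)·(-4) − 0·3] + [0·7 − 1·(-4)]| = 51, so the area is 51/2.
Along each edge there are gcd(|Δx|,|Δy|)+1 lattice points, so counting each shared vertex once the boundary has gcd(5,4) + gcd(4,7) + gcd(1,11) = 1+1+1 = 3.
Pick's theorem gives I = A − B/2 + 1 = 51/2 − 3/2 + 1 = 25.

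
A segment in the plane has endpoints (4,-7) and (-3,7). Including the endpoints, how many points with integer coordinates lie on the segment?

8

The number of lattice points on a segment between lattice points is gcd(|Δx|,|Δy|) + 1 = gcd(7,14) + 1 = 7 + 1 = 8.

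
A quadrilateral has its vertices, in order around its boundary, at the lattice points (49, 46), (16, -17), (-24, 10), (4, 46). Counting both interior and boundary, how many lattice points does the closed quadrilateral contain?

2543

The shoelace formula gives twice the area as |[49·(-17) − 16·46] + [16·10 − (-24)·(-17)] + [(-24)·46 − 4·10] + [4·46 − 49·46]| = 5031, so the area is 2515.5.
Along each edge there are gcd(|Δx|,|Δy|)+1 lattice points, so counting each shared vertex once the boundary has gcd(33,63) + gcd(40,27) + gcd(28,36) + gcd(45,0) = 3+1+4+45 = 53.
Pick's theorem gives I = A − B/2 + 1 = 2515.5 − 53/2 + 1 = 2490, so the closed region contains I + B = 2490 + 53 = 2543 lattice points.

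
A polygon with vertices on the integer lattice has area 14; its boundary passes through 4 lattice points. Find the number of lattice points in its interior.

13

From Pick's theorem, I = A − B/2 + 1 = 14 − 4/2 + 1 = 13.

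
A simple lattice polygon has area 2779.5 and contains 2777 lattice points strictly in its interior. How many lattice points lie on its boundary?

7

Pick's theorem gives A = I + B/2 − 1, so B = 2(A − I + 1) = 2(2779.5 − 2777 + 1) = 7.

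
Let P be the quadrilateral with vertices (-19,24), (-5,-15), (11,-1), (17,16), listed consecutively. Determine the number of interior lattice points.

737

The shoelace formula gives twice the area as |((-19)·(-15) − (-5)·24) + ((-5)·(-1) − 11·(-15)) + (11·16 − 17·(-1)) + (17·24 − (-19)·16)| = 1480, so the area is 740.
Summing gcd(|Δx|,|Δy|) over the edges gives the boundary count: gcd(14,39) + gcd(16,14) + gcd(6,17) + gcd(36,8) = 1+2+1+4 = 8.
Pick's theorem gives I = A − B/2 + 1 = 740 − 8/2 + 1 = 737.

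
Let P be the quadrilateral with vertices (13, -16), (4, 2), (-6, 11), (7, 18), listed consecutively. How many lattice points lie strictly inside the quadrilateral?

By the shoelace formula, twice the signed area is |(13·2 − 4·(-16)) + (4·11 − (-6)·2) + ((-6)·18 − 7·11) + (7·(-16) − 13·18)| = 385, so the area is 192.5.
The number of boundary lattice points is Σ gcd(|Δx|,|Δy|) = gcd(9,18) + gcd(10,9) + gcd(13,7) + gcd(6,34) = 9+1+1+2 = 13.
By Pick's theorem A = I + B/2 − 1, so I = 192.5 − 13/2 + 1 = 187.

187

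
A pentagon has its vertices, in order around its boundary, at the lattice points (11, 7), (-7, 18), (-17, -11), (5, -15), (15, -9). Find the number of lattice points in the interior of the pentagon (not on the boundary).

658

The shoelace formula gives twice the area as |(11·18 − (-7)·7) + ((-7)·(-11) − (-17)·18) + ((-17)·(-15) − 5·(-11)) + (5·(-9) − 15·(-15)) + (15·7 − 11·(-9))| = 1324, so the area is 662.
Along each edge there are gcd(|Δx|,|Δy|)+1 lattice points, so counting each shared vertex once the boundary has gcd(18,11) + gcd(10,29) + gcd(22,4) + gcd(10,6) + gcd(4,16) = 1+1+2+2+4 = 10.
By Pick's theorem A = I + B/2 − 1, so I = 662 − 10/2 + 1 = 658.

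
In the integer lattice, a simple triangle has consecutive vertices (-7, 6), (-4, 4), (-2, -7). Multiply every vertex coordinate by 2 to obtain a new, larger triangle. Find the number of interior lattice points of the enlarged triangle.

The shoelace formula gives twice the area as |[(-7)·4 − (-4)·6] + [(-4)·(-7) − (-2)·4] + [(-2)·6 − (-7)·(-7)]| = 29, so the area is 14.5.
Along each edge there are gcd(|Δx|,|Δy|)+1 lattice points, so counting each shared vertex once the boundary has gcd(3,2) + gcd(2,11) + gcd(5,13) = 1+1+1 = 3.
Scaling by 2 multiplies the area by 2² = 4 (so the new area is 58) and multiplies the boundary lattice-point count by 2, giving 6.
By Pick's theorem, the interior count of the dilated polygon is 58 − 6/2 + 1 = 56.

56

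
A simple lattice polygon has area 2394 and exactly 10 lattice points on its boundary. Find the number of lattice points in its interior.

2390

From Pick's theorem, I = A − B/2 + 1 = 2394 − 10/2 + 1 = 2390.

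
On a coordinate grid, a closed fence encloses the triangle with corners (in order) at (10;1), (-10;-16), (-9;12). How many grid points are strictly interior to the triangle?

The shoelace formula gives twice the area as |(10·(-16) − (-10)·1) + ((-10)·12 − (-9)·(-16)) + ((-9)·1 − 10·12)| = 543, so the area is 543/2.
Along each edge there are gcd(|Δx|,|Δy|)+1 lattice points, so counting each shared vertex once the boundary has gcd(20,17) + gcd(1,28) + gcd(19,11) = 1+1+1 = 3.
Pick's theorem gives I = A − B/2 + 1 = 543/2 − 3/2 + 1 = 271.

271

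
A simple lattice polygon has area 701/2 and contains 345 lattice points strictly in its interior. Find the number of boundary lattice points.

13

Pick's theorem gives A = I + B/2 − 1, so B = 2(A − I + 1) = 2(701/2 − 345 + 1) = 13.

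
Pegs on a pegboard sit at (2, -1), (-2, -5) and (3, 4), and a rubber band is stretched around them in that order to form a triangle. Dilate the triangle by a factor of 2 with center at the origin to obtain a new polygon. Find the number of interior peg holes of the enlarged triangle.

27

Using the shoelace formula, 2A = |(2·(-5) − (-2)·(-1)) + ((-2)·4 − 3·(-5)) + (3·(-1) − 2·4)| = 16, so the area is 8.
The number of boundary lattice points is Σ gcd(|Δx|,|Δy|) = gcd(4,4) + gcd(5,9) + gcd(1,5) = 4+1+1 = 6.
Scaling by 2 multiplies the area by 2² = 4 (so the new area is 32) and multiplies the boundary lattice-point count by 2, giving 12.
By Pick's theorem, the interior count of the dilated polygon is 32 − 12/2 + 1 = 27.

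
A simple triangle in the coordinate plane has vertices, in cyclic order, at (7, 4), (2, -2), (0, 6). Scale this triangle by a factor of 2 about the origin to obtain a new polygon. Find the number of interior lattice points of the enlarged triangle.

By the shoelace formula, twice the signed area is |[7·(-2) − 2·4] + [2·6 − 0·(-2)] + [0·4 − 7·6]| = 52, so the area is 26.
Summing gcd(|Δx|,|Δy|) over the edges gives the boundary count: gcd(5,6) + gcd(2,8) + gcd(7,2) = 1+2+1 = 4.
Scaling by 2 multiplies the area by 2² = 4 (so the new area is 104) and multiplies the boundary lattice-point count by 2, giving 8.
By Pick's theorem, the interior count of the dilated polygon is 104 − 8/2 + 1 = 101.

101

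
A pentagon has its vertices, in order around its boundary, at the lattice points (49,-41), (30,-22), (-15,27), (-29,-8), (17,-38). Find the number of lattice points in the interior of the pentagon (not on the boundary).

The shoelace formula gives twice the area as |(49·(-22) − 30·(-41)) + (30·27 − (-15)·(-22)) + ((-15)·(-8) − (-29)·27) + ((-29)·(-38) − 17·(-8)) + (17·(-41) − 49·(-38))| = 3938, so the area is 1969.
The number of boundary lattice points is Σ gcd(|Δx|,|Δy|) = gcd(19,19) + gcd(45,49) + gcd(14,35) + gcd(46,30) + gcd(32,3) = 19+1+7+2+1 = 30.
Pick's theorem gives I = A − B/2 + 1 = 1969 − 30/2 + 1 = 1955.

1955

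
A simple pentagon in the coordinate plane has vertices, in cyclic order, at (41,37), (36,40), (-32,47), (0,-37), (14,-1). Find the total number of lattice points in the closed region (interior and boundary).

Using the shoelace formula, 2A = |[41·40 − 36·37] + [36·47 − (-32)·40] + [(-32)·(-37) − 0·47] + [0·(-1) − 14·(-37)] + [14·37 − 41·(-1)]| = 5541, so the area is 2770.5.
The number of boundary lattice points is Σ gcd(|Δx|,|Δy|) = gcd(5,3) + gcd(68,7) + gcd(32,84) + gcd(14,36) + gcd(27,38) = 1+1+4+2+1 = 9.
Pick's theorem gives I = A − B/2 + 1 = 2770.5 − 9/2 + 1 = 2767, so the closed region contains I + B = 2767 + 9 = 2776 lattice points.

2776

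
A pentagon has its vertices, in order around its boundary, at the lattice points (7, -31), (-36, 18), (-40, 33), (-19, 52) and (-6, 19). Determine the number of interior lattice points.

Using the shoelace formula, 2A = |[7·18 − (-36)·(-31)] + [(-36)·33 − (-40)·18] + [(-40)·52 − (-19)·33] + [(-19)·19 − (-6)·52] + [(-6)·(-31) − 7·19]| = 2907, so the area is 2907/2.
Summing gcd(|Δx|,|Δy|) over the edges gives the boundary count: gcd(43,49) + gcd(4,15) + gcd(21,19) + gcd(13,33) + gcd(13,50) = 1+1+1+1+1 = 5.
By Pick's theorem A = I + B/2 − 1, so I = 2907/2 − 5/2 + 1 = 1452.

1452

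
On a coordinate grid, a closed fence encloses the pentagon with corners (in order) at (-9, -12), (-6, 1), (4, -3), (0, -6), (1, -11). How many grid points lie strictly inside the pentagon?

The shoelace formula gives twice the area as |((-9)·1 − (-6)·(-12)) + ((-6)·(-3) − 4·1) + (4·(-6) − 0·(-3)) + (0·(-11) − 1·(-6)) + (1·(-12) − (-9)·(-11))| = 196, so the area is 98.
Summing gcd(|Δx|,|Δy|) over the edges gives the boundary count: gcd(3,13) + gcd(10,4) + gcd(4,3) + gcd(1,5) + gcd(10,1) = 1+2+1+1+1 = 6.
By Pick's theorem A = I + B/2 − 1, so I = 98 − 6/2 + 1 = 96.

96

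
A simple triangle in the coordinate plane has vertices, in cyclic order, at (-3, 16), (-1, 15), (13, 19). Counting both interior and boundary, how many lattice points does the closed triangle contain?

14

Using the shoelace formula, 2A = |[(-3)·15 − (-1)·16] + [(-1)·19 − 13·15] + [13·16 − (-3)·19]| = 22, so the area is 11.
The number of boundary lattice points is Σ gcd(|Δx|,|Δy|) = gcd(2,1) + gcd(14,4) + gcd(16,3) = 1+2+1 = 4.
Pick's theorem gives I = A − B/2 + 1 = 11 − 4/2 + 1 = 10, so the closed region contains I + B = 10 + 4 = 14 lattice points.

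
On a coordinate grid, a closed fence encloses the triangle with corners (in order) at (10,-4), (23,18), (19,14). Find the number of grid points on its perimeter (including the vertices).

Along each edge there are gcd(|Δx|,|Δy|)+1 lattice points, so counting each shared vertex once the boundary has gcd(13,22) + gcd(4,4) + gcd(9,18) = 1+4+9 = 14.

14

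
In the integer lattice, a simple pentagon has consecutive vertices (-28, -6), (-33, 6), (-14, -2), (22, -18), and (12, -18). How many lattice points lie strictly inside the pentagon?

329

Using the shoelace formula, 2A = |[(-28)·6 − (-33)·(-6)] + [(-33)·(-2) − (-14)·6] + [(-14)·(-18) − 22·(-2)] + [22·(-18) − 12·(-18)] + [12·(-6) − (-28)·(-18)]| = 676, so the area is 338.
Along each edge there are gcd(|Δx|,|Δy|)+1 lattice points, so counting each shared vertex once the boundary has gcd(5,12) + gcd(19,8) + gcd(36,16) + gcd(10,0) + gcd(40,12) = 1+1+4+10+4 = 20.
By Pick's theorem A = I + B/2 − 1, so I = 338 − 20/2 + 1 = 329.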